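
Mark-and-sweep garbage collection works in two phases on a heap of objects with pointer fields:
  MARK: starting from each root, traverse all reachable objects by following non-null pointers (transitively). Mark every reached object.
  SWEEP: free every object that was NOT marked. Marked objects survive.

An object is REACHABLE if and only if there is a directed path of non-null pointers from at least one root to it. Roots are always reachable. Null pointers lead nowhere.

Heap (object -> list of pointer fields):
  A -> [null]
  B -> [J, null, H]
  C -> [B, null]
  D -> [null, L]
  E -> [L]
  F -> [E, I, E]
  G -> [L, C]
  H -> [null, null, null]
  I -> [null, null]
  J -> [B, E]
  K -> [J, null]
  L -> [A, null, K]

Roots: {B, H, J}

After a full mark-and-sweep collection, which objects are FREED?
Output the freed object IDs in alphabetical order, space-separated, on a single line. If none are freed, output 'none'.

Roots: B H J
Mark B: refs=J null H, marked=B
Mark H: refs=null null null, marked=B H
Mark J: refs=B E, marked=B H J
Mark E: refs=L, marked=B E H J
Mark L: refs=A null K, marked=B E H J L
Mark A: refs=null, marked=A B E H J L
Mark K: refs=J null, marked=A B E H J K L
Unmarked (collected): C D F G I

Answer: C D F G I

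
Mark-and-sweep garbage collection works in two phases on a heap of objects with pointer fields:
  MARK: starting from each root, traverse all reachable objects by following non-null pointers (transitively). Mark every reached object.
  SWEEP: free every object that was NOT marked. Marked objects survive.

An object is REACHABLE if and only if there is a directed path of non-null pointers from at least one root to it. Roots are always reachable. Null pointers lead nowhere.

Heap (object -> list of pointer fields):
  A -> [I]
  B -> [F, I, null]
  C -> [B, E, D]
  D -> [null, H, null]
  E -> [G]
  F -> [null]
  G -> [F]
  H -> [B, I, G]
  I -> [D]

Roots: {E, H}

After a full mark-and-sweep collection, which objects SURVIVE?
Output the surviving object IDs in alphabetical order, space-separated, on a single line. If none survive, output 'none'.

Roots: E H
Mark E: refs=G, marked=E
Mark H: refs=B I G, marked=E H
Mark G: refs=F, marked=E G H
Mark B: refs=F I null, marked=B E G H
Mark I: refs=D, marked=B E G H I
Mark F: refs=null, marked=B E F G H I
Mark D: refs=null H null, marked=B D E F G H I
Unmarked (collected): A C

Answer: B D E F G H I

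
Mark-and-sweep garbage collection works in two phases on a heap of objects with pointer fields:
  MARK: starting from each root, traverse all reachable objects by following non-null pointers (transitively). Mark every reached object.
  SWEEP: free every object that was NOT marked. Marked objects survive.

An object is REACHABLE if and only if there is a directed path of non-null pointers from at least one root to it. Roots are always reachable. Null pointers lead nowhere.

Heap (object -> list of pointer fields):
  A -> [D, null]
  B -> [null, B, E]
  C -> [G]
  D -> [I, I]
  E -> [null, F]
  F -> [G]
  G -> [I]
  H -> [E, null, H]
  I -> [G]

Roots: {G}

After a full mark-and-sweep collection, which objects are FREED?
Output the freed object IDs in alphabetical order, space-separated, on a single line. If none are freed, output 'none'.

Answer: A B C D E F H

Derivation:
Roots: G
Mark G: refs=I, marked=G
Mark I: refs=G, marked=G I
Unmarked (collected): A B C D E F H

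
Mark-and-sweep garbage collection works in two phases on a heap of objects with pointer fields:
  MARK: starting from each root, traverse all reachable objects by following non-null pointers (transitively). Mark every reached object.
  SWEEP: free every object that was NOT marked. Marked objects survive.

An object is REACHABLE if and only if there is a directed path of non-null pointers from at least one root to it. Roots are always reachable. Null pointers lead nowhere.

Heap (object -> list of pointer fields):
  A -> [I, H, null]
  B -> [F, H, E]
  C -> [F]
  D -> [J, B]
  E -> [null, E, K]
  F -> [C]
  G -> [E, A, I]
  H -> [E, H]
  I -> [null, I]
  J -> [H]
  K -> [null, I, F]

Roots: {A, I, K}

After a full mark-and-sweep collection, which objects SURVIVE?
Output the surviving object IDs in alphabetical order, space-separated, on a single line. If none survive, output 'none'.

Roots: A I K
Mark A: refs=I H null, marked=A
Mark I: refs=null I, marked=A I
Mark K: refs=null I F, marked=A I K
Mark H: refs=E H, marked=A H I K
Mark F: refs=C, marked=A F H I K
Mark E: refs=null E K, marked=A E F H I K
Mark C: refs=F, marked=A C E F H I K
Unmarked (collected): B D G J

Answer: A C E F H I K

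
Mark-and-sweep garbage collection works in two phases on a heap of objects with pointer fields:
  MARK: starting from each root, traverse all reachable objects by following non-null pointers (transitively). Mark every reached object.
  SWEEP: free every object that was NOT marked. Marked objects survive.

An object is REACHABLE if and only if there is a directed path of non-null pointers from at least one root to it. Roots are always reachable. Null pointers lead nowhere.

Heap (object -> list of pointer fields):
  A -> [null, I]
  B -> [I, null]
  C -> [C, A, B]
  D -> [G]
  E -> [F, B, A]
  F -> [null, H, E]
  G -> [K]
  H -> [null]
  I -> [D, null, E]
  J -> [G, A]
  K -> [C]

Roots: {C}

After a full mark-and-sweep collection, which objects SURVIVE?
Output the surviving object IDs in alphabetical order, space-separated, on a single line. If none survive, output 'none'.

Roots: C
Mark C: refs=C A B, marked=C
Mark A: refs=null I, marked=A C
Mark B: refs=I null, marked=A B C
Mark I: refs=D null E, marked=A B C I
Mark D: refs=G, marked=A B C D I
Mark E: refs=F B A, marked=A B C D E I
Mark G: refs=K, marked=A B C D E G I
Mark F: refs=null H E, marked=A B C D E F G I
Mark K: refs=C, marked=A B C D E F G I K
Mark H: refs=null, marked=A B C D E F G H I K
Unmarked (collected): J

Answer: A B C D E F G H I K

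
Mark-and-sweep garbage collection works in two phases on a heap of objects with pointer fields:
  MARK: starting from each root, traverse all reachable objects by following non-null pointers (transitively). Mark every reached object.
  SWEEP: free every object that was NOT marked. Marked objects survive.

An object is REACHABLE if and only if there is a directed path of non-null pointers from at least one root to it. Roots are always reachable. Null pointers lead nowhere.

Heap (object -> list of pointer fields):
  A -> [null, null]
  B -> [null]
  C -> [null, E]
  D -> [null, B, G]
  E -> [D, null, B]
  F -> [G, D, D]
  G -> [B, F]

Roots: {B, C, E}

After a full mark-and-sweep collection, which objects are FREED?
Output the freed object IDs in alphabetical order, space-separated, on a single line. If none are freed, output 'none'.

Roots: B C E
Mark B: refs=null, marked=B
Mark C: refs=null E, marked=B C
Mark E: refs=D null B, marked=B C E
Mark D: refs=null B G, marked=B C D E
Mark G: refs=B F, marked=B C D E G
Mark F: refs=G D D, marked=B C D E F G
Unmarked (collected): A

Answer: A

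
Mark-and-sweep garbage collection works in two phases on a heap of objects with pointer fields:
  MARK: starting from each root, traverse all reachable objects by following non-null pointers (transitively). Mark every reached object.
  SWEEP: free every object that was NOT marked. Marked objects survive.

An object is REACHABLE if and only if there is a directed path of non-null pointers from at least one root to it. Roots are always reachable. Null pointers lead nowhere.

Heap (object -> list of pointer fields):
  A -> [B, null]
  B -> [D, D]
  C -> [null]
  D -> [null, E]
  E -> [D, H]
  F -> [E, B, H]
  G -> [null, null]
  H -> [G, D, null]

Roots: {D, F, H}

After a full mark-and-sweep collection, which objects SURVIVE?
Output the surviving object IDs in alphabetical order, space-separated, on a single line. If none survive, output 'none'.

Roots: D F H
Mark D: refs=null E, marked=D
Mark F: refs=E B H, marked=D F
Mark H: refs=G D null, marked=D F H
Mark E: refs=D H, marked=D E F H
Mark B: refs=D D, marked=B D E F H
Mark G: refs=null null, marked=B D E F G H
Unmarked (collected): A C

Answer: B D E F G H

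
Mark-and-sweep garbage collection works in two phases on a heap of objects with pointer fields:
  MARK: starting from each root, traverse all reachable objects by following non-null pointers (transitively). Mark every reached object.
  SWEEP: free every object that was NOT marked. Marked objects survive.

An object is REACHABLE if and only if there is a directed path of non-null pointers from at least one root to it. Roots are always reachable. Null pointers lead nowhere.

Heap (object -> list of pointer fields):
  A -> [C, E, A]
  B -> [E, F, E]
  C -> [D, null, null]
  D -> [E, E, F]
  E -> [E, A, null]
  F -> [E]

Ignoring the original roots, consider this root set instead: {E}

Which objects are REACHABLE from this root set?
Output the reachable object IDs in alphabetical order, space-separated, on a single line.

Answer: A C D E F

Derivation:
Roots: E
Mark E: refs=E A null, marked=E
Mark A: refs=C E A, marked=A E
Mark C: refs=D null null, marked=A C E
Mark D: refs=E E F, marked=A C D E
Mark F: refs=E, marked=A C D E F
Unmarked (collected): B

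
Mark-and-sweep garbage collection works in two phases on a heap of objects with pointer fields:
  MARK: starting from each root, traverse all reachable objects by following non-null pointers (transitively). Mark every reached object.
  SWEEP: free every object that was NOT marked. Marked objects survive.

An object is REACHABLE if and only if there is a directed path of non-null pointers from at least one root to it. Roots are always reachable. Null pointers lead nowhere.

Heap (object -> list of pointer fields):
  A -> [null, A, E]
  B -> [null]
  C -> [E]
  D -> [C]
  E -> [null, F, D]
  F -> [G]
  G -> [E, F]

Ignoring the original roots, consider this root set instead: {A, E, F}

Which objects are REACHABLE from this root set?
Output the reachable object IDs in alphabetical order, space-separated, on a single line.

Answer: A C D E F G

Derivation:
Roots: A E F
Mark A: refs=null A E, marked=A
Mark E: refs=null F D, marked=A E
Mark F: refs=G, marked=A E F
Mark D: refs=C, marked=A D E F
Mark G: refs=E F, marked=A D E F G
Mark C: refs=E, marked=A C D E F G
Unmarked (collected): B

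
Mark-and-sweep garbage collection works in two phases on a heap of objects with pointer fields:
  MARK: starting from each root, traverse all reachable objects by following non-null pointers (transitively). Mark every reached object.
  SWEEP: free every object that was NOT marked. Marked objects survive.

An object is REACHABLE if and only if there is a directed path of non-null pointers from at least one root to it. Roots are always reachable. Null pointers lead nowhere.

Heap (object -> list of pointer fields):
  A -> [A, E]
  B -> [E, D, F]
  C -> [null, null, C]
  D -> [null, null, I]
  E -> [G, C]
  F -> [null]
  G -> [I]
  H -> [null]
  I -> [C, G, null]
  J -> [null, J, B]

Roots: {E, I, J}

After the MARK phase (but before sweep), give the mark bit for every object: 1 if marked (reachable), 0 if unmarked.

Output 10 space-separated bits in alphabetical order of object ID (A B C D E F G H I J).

Roots: E I J
Mark E: refs=G C, marked=E
Mark I: refs=C G null, marked=E I
Mark J: refs=null J B, marked=E I J
Mark G: refs=I, marked=E G I J
Mark C: refs=null null C, marked=C E G I J
Mark B: refs=E D F, marked=B C E G I J
Mark D: refs=null null I, marked=B C D E G I J
Mark F: refs=null, marked=B C D E F G I J
Unmarked (collected): A H

Answer: 0 1 1 1 1 1 1 0 1 1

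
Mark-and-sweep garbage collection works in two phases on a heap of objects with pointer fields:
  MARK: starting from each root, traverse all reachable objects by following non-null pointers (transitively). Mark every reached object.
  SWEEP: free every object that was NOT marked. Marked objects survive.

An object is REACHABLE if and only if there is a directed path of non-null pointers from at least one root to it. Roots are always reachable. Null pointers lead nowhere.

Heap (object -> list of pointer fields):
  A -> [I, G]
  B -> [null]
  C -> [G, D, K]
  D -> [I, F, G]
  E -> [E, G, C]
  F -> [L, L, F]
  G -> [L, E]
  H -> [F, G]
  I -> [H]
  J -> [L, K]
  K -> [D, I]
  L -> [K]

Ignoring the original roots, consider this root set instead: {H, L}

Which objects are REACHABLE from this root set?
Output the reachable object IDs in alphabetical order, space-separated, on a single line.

Roots: H L
Mark H: refs=F G, marked=H
Mark L: refs=K, marked=H L
Mark F: refs=L L F, marked=F H L
Mark G: refs=L E, marked=F G H L
Mark K: refs=D I, marked=F G H K L
Mark E: refs=E G C, marked=E F G H K L
Mark D: refs=I F G, marked=D E F G H K L
Mark I: refs=H, marked=D E F G H I K L
Mark C: refs=G D K, marked=C D E F G H I K L
Unmarked (collected): A B J

Answer: C D E F G H I K L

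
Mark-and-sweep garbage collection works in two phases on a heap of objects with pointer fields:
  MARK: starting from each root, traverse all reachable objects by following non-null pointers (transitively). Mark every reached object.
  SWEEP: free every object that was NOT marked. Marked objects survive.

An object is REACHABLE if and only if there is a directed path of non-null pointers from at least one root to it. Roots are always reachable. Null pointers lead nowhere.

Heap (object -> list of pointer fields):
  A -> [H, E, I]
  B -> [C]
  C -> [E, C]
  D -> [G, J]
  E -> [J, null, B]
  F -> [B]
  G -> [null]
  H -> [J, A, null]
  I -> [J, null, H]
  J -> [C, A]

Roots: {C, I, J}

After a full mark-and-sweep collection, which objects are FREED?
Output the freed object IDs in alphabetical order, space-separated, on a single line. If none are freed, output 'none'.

Roots: C I J
Mark C: refs=E C, marked=C
Mark I: refs=J null H, marked=C I
Mark J: refs=C A, marked=C I J
Mark E: refs=J null B, marked=C E I J
Mark H: refs=J A null, marked=C E H I J
Mark A: refs=H E I, marked=A C E H I J
Mark B: refs=C, marked=A B C E H I J
Unmarked (collected): D F G

Answer: D F G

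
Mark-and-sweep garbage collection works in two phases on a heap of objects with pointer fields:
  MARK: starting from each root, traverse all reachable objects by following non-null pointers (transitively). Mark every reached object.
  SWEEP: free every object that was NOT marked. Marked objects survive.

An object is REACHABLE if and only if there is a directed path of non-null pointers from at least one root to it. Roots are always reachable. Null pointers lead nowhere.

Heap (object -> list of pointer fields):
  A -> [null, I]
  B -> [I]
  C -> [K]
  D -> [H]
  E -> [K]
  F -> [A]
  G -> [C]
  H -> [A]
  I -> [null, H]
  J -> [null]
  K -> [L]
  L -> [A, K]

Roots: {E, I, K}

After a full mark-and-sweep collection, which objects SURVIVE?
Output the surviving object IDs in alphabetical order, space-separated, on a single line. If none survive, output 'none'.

Roots: E I K
Mark E: refs=K, marked=E
Mark I: refs=null H, marked=E I
Mark K: refs=L, marked=E I K
Mark H: refs=A, marked=E H I K
Mark L: refs=A K, marked=E H I K L
Mark A: refs=null I, marked=A E H I K L
Unmarked (collected): B C D F G J

Answer: A E H I K L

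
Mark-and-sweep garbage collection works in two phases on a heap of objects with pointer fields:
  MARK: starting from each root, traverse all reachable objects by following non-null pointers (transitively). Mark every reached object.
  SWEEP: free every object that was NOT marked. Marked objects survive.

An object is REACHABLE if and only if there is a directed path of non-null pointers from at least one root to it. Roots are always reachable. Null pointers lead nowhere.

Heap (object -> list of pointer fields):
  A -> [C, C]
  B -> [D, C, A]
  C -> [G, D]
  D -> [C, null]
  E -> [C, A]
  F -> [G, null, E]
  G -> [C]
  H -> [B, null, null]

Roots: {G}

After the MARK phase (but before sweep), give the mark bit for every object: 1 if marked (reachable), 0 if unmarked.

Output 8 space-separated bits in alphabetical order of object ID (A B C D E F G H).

Roots: G
Mark G: refs=C, marked=G
Mark C: refs=G D, marked=C G
Mark D: refs=C null, marked=C D G
Unmarked (collected): A B E F H

Answer: 0 0 1 1 0 0 1 0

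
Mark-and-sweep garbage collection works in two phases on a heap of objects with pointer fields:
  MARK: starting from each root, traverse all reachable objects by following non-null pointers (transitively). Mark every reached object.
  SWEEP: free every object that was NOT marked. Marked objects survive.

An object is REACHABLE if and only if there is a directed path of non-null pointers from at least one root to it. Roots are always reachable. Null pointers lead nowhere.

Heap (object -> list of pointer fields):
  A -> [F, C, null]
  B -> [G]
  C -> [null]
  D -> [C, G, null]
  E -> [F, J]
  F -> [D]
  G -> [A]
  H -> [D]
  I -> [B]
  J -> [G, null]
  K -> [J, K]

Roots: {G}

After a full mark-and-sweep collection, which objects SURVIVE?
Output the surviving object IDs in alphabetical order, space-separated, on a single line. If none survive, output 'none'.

Roots: G
Mark G: refs=A, marked=G
Mark A: refs=F C null, marked=A G
Mark F: refs=D, marked=A F G
Mark C: refs=null, marked=A C F G
Mark D: refs=C G null, marked=A C D F G
Unmarked (collected): B E H I J K

Answer: A C D F G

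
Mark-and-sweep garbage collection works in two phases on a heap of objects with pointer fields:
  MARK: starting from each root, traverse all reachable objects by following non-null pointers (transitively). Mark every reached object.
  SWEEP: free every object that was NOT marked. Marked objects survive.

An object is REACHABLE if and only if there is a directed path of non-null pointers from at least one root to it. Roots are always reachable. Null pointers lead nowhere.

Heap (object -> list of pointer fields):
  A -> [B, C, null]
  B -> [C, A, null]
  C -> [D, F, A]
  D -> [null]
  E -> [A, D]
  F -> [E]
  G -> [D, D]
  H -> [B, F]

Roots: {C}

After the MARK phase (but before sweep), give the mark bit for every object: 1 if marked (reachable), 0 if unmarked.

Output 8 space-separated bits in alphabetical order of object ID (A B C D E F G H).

Answer: 1 1 1 1 1 1 0 0

Derivation:
Roots: C
Mark C: refs=D F A, marked=C
Mark D: refs=null, marked=C D
Mark F: refs=E, marked=C D F
Mark A: refs=B C null, marked=A C D F
Mark E: refs=A D, marked=A C D E F
Mark B: refs=C A null, marked=A B C D E F
Unmarked (collected): G H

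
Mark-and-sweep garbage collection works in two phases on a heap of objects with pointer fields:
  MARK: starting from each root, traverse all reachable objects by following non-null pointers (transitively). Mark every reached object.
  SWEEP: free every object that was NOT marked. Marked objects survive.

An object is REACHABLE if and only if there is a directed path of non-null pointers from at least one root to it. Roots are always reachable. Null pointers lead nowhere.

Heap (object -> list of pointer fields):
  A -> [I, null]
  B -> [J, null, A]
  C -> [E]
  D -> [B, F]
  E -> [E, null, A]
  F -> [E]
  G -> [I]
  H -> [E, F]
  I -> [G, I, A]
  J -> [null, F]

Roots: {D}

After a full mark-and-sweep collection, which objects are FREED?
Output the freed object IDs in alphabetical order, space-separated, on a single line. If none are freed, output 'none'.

Roots: D
Mark D: refs=B F, marked=D
Mark B: refs=J null A, marked=B D
Mark F: refs=E, marked=B D F
Mark J: refs=null F, marked=B D F J
Mark A: refs=I null, marked=A B D F J
Mark E: refs=E null A, marked=A B D E F J
Mark I: refs=G I A, marked=A B D E F I J
Mark G: refs=I, marked=A B D E F G I J
Unmarked (collected): C H

Answer: C H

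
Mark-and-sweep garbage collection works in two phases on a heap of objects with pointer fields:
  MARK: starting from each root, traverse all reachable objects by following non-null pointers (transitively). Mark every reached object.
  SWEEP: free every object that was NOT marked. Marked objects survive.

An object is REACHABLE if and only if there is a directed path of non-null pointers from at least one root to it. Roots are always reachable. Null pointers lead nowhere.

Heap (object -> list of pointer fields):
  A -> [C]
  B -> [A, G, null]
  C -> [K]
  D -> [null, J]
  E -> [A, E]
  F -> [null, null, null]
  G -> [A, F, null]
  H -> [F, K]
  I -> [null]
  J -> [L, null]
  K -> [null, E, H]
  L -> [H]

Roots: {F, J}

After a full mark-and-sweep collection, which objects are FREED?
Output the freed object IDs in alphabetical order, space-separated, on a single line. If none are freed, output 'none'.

Answer: B D G I

Derivation:
Roots: F J
Mark F: refs=null null null, marked=F
Mark J: refs=L null, marked=F J
Mark L: refs=H, marked=F J L
Mark H: refs=F K, marked=F H J L
Mark K: refs=null E H, marked=F H J K L
Mark E: refs=A E, marked=E F H J K L
Mark A: refs=C, marked=A E F H J K L
Mark C: refs=K, marked=A C E F H J K L
Unmarked (collected): B D G I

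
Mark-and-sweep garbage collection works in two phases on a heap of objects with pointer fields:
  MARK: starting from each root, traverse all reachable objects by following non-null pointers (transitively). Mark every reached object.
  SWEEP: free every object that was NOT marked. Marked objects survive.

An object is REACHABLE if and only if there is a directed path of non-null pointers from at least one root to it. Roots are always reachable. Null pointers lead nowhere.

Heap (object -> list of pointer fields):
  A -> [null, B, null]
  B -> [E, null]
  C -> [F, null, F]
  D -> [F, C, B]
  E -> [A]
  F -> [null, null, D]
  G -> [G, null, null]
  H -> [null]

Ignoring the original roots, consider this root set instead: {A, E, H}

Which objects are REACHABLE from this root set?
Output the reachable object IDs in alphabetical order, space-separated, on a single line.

Answer: A B E H

Derivation:
Roots: A E H
Mark A: refs=null B null, marked=A
Mark E: refs=A, marked=A E
Mark H: refs=null, marked=A E H
Mark B: refs=E null, marked=A B E H
Unmarked (collected): C D F G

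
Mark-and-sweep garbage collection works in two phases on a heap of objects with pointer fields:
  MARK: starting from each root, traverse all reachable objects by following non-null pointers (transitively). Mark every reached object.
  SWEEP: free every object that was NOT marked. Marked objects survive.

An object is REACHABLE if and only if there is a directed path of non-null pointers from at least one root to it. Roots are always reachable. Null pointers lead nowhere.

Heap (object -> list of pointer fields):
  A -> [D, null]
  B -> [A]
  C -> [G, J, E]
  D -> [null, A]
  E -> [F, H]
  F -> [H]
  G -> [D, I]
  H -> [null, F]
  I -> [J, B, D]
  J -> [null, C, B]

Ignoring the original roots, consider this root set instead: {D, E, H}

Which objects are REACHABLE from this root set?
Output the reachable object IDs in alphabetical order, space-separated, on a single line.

Roots: D E H
Mark D: refs=null A, marked=D
Mark E: refs=F H, marked=D E
Mark H: refs=null F, marked=D E H
Mark A: refs=D null, marked=A D E H
Mark F: refs=H, marked=A D E F H
Unmarked (collected): B C G I J

Answer: A D E F H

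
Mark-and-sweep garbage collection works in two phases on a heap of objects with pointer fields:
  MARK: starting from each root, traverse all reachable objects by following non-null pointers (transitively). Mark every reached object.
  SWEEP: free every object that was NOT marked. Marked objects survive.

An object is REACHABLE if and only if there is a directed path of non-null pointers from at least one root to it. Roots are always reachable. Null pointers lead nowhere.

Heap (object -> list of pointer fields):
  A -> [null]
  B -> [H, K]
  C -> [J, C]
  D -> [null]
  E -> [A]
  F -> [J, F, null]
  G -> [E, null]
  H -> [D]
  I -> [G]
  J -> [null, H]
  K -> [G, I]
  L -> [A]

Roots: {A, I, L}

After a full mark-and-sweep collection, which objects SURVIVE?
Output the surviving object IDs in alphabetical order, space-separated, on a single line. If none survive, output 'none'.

Answer: A E G I L

Derivation:
Roots: A I L
Mark A: refs=null, marked=A
Mark I: refs=G, marked=A I
Mark L: refs=A, marked=A I L
Mark G: refs=E null, marked=A G I L
Mark E: refs=A, marked=A E G I L
Unmarked (collected): B C D F H J K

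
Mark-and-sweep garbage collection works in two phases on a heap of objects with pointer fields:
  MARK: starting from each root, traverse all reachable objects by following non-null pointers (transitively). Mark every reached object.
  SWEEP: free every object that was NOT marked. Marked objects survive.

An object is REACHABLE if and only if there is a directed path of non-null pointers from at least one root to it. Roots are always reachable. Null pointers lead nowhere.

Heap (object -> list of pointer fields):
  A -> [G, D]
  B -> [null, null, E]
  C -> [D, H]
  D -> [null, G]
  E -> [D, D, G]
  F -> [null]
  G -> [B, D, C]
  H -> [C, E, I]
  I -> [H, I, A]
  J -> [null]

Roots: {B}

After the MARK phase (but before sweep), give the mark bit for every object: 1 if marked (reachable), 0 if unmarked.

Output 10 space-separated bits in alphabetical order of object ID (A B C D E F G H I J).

Answer: 1 1 1 1 1 0 1 1 1 0

Derivation:
Roots: B
Mark B: refs=null null E, marked=B
Mark E: refs=D D G, marked=B E
Mark D: refs=null G, marked=B D E
Mark G: refs=B D C, marked=B D E G
Mark C: refs=D H, marked=B C D E G
Mark H: refs=C E I, marked=B C D E G H
Mark I: refs=H I A, marked=B C D E G H I
Mark A: refs=G D, marked=A B C D E G H I
Unmarked (collected): F J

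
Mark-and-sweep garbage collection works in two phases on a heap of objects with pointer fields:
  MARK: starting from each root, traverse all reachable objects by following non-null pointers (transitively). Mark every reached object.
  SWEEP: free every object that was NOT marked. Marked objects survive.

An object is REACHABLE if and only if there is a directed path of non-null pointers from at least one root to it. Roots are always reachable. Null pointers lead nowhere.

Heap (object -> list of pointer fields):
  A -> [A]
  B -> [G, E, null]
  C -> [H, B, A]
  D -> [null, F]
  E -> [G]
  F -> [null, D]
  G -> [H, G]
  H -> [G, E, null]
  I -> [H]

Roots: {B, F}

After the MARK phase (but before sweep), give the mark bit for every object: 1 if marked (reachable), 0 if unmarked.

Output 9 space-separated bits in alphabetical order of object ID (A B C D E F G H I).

Answer: 0 1 0 1 1 1 1 1 0

Derivation:
Roots: B F
Mark B: refs=G E null, marked=B
Mark F: refs=null D, marked=B F
Mark G: refs=H G, marked=B F G
Mark E: refs=G, marked=B E F G
Mark D: refs=null F, marked=B D E F G
Mark H: refs=G E null, marked=B D E F G H
Unmarked (collected): A C I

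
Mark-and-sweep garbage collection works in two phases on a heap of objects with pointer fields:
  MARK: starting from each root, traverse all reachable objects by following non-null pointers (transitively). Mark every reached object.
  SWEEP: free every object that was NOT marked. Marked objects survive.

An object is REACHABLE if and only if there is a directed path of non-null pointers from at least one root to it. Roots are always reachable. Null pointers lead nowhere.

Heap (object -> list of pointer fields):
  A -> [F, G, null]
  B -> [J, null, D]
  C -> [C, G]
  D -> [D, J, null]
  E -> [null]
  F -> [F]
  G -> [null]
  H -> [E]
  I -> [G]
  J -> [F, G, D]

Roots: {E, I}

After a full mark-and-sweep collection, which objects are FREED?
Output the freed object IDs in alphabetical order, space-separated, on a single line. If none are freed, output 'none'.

Answer: A B C D F H J

Derivation:
Roots: E I
Mark E: refs=null, marked=E
Mark I: refs=G, marked=E I
Mark G: refs=null, marked=E G I
Unmarked (collected): A B C D F H J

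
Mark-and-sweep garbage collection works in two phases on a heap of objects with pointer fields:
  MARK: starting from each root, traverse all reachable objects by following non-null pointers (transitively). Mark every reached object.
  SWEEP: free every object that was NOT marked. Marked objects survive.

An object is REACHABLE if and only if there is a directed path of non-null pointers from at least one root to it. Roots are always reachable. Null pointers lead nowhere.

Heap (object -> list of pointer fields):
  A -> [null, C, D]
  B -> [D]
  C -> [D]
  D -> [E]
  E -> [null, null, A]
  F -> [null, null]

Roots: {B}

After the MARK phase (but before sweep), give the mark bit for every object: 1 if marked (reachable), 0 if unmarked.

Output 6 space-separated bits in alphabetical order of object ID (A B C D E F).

Answer: 1 1 1 1 1 0

Derivation:
Roots: B
Mark B: refs=D, marked=B
Mark D: refs=E, marked=B D
Mark E: refs=null null A, marked=B D E
Mark A: refs=null C D, marked=A B D E
Mark C: refs=D, marked=A B C D E
Unmarked (collected): F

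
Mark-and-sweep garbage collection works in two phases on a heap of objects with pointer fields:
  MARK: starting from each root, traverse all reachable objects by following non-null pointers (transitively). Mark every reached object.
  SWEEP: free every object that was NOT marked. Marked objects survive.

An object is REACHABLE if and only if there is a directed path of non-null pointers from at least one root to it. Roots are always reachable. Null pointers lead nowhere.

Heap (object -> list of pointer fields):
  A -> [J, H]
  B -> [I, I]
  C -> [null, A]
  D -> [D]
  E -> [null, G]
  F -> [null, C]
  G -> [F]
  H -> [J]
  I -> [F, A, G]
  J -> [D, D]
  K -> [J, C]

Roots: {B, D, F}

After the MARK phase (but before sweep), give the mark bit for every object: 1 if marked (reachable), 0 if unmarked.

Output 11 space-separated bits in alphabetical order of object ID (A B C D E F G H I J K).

Answer: 1 1 1 1 0 1 1 1 1 1 0

Derivation:
Roots: B D F
Mark B: refs=I I, marked=B
Mark D: refs=D, marked=B D
Mark F: refs=null C, marked=B D F
Mark I: refs=F A G, marked=B D F I
Mark C: refs=null A, marked=B C D F I
Mark A: refs=J H, marked=A B C D F I
Mark G: refs=F, marked=A B C D F G I
Mark J: refs=D D, marked=A B C D F G I J
Mark H: refs=J, marked=A B C D F G H I J
Unmarked (collected): E K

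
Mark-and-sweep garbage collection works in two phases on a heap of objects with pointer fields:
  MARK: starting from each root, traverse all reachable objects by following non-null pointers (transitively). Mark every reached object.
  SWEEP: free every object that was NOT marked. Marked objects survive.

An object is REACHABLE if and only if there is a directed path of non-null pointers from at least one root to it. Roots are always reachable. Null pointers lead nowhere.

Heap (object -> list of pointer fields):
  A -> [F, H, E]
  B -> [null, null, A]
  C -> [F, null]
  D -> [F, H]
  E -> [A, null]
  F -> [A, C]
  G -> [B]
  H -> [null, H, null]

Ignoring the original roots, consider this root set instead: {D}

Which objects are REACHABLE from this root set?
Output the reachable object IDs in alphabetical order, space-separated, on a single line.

Roots: D
Mark D: refs=F H, marked=D
Mark F: refs=A C, marked=D F
Mark H: refs=null H null, marked=D F H
Mark A: refs=F H E, marked=A D F H
Mark C: refs=F null, marked=A C D F H
Mark E: refs=A null, marked=A C D E F H
Unmarked (collected): B G

Answer: A C D E F H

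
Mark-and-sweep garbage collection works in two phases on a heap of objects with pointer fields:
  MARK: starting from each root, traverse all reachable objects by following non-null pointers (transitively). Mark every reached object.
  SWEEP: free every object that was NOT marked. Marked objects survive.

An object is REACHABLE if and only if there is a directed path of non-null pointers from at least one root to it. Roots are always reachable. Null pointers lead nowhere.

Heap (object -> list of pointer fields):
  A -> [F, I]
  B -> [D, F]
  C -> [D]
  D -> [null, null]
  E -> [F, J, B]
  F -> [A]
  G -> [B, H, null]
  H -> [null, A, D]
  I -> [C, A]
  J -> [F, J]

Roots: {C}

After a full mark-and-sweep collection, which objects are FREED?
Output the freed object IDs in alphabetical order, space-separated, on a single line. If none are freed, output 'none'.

Answer: A B E F G H I J

Derivation:
Roots: C
Mark C: refs=D, marked=C
Mark D: refs=null null, marked=C D
Unmarked (collected): A B E F G H I J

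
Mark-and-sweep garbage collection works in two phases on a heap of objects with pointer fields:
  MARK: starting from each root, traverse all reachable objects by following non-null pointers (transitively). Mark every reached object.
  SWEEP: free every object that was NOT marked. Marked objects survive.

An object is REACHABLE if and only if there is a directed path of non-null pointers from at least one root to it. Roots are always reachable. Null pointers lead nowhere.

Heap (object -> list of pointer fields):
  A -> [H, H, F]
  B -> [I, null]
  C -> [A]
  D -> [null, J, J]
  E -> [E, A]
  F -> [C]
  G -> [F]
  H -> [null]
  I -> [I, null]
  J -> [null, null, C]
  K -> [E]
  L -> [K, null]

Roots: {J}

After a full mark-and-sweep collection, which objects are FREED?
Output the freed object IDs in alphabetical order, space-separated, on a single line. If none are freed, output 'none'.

Answer: B D E G I K L

Derivation:
Roots: J
Mark J: refs=null null C, marked=J
Mark C: refs=A, marked=C J
Mark A: refs=H H F, marked=A C J
Mark H: refs=null, marked=A C H J
Mark F: refs=C, marked=A C F H J
Unmarked (collected): B D E G I K L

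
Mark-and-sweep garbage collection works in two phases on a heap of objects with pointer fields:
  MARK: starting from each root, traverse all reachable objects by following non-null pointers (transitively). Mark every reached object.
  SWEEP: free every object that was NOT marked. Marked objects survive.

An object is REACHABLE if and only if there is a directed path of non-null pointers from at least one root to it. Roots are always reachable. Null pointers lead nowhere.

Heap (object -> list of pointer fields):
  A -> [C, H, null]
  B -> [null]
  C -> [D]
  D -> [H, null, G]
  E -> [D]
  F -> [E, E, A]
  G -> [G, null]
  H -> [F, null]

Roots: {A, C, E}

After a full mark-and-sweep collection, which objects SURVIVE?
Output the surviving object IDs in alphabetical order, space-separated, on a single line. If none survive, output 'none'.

Answer: A C D E F G H

Derivation:
Roots: A C E
Mark A: refs=C H null, marked=A
Mark C: refs=D, marked=A C
Mark E: refs=D, marked=A C E
Mark H: refs=F null, marked=A C E H
Mark D: refs=H null G, marked=A C D E H
Mark F: refs=E E A, marked=A C D E F H
Mark G: refs=G null, marked=A C D E F G H
Unmarked (collected): B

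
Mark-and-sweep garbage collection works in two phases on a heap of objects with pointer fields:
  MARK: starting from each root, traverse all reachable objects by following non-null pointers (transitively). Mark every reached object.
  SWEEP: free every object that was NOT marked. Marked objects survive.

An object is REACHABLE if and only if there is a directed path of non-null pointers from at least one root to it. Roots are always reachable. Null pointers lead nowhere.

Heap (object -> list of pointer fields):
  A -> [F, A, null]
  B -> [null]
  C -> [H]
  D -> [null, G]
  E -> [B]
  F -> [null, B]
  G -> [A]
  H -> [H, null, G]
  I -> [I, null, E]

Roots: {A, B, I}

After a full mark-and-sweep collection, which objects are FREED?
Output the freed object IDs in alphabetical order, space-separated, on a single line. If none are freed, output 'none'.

Roots: A B I
Mark A: refs=F A null, marked=A
Mark B: refs=null, marked=A B
Mark I: refs=I null E, marked=A B I
Mark F: refs=null B, marked=A B F I
Mark E: refs=B, marked=A B E F I
Unmarked (collected): C D G H

Answer: C D G H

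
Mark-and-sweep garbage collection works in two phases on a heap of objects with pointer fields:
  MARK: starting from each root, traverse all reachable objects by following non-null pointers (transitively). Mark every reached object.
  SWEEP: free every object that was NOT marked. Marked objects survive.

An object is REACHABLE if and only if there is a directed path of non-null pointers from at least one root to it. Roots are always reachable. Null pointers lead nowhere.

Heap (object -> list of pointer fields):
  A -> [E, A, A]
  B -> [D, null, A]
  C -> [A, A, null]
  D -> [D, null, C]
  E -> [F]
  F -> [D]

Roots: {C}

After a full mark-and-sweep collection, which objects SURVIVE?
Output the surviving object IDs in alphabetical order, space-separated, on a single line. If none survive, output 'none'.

Answer: A C D E F

Derivation:
Roots: C
Mark C: refs=A A null, marked=C
Mark A: refs=E A A, marked=A C
Mark E: refs=F, marked=A C E
Mark F: refs=D, marked=A C E F
Mark D: refs=D null C, marked=A C D E F
Unmarked (collected): B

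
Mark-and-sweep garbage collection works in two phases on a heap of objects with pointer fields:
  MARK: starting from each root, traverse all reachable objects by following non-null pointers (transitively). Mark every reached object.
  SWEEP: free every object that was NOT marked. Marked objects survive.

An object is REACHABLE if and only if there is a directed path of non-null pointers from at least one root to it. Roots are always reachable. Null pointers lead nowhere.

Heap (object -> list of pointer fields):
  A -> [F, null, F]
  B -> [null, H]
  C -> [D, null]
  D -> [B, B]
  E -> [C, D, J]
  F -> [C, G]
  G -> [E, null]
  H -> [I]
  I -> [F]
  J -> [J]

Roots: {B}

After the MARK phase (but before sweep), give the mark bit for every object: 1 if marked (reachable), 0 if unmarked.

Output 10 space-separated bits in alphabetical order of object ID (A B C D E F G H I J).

Roots: B
Mark B: refs=null H, marked=B
Mark H: refs=I, marked=B H
Mark I: refs=F, marked=B H I
Mark F: refs=C G, marked=B F H I
Mark C: refs=D null, marked=B C F H I
Mark G: refs=E null, marked=B C F G H I
Mark D: refs=B B, marked=B C D F G H I
Mark E: refs=C D J, marked=B C D E F G H I
Mark J: refs=J, marked=B C D E F G H I J
Unmarked (collected): A

Answer: 0 1 1 1 1 1 1 1 1 1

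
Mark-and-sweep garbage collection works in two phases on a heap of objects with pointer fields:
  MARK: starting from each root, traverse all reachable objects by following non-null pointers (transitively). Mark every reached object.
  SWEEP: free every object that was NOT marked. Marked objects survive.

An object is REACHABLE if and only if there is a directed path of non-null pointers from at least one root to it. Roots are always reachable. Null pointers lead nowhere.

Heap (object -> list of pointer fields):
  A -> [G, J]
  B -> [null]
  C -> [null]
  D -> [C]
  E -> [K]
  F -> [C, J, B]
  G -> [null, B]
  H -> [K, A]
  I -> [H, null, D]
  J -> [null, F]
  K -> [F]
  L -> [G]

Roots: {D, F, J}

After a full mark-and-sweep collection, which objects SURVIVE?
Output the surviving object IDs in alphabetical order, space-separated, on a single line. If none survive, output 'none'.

Roots: D F J
Mark D: refs=C, marked=D
Mark F: refs=C J B, marked=D F
Mark J: refs=null F, marked=D F J
Mark C: refs=null, marked=C D F J
Mark B: refs=null, marked=B C D F J
Unmarked (collected): A E G H I K L

Answer: B C D F J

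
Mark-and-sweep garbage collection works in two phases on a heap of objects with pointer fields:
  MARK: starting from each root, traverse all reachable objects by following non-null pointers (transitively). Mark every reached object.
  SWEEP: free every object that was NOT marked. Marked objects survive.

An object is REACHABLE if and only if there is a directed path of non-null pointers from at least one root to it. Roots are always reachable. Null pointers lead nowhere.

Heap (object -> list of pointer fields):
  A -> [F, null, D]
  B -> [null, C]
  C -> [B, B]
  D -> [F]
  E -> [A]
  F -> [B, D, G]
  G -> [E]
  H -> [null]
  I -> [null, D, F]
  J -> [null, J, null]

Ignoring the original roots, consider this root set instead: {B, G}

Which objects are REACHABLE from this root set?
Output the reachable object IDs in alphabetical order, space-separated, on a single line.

Roots: B G
Mark B: refs=null C, marked=B
Mark G: refs=E, marked=B G
Mark C: refs=B B, marked=B C G
Mark E: refs=A, marked=B C E G
Mark A: refs=F null D, marked=A B C E G
Mark F: refs=B D G, marked=A B C E F G
Mark D: refs=F, marked=A B C D E F G
Unmarked (collected): H I J

Answer: A B C D E F G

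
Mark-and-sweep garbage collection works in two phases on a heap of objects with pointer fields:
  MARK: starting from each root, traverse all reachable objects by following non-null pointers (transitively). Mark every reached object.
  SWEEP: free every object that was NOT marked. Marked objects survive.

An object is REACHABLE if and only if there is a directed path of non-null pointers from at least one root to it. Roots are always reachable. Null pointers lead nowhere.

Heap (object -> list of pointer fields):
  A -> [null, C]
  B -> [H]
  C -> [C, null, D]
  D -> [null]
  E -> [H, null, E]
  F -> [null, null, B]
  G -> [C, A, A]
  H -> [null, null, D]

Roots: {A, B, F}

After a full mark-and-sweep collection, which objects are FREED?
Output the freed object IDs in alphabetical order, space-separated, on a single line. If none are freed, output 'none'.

Answer: E G

Derivation:
Roots: A B F
Mark A: refs=null C, marked=A
Mark B: refs=H, marked=A B
Mark F: refs=null null B, marked=A B F
Mark C: refs=C null D, marked=A B C F
Mark H: refs=null null D, marked=A B C F H
Mark D: refs=null, marked=A B C D F H
Unmarked (collected): E G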